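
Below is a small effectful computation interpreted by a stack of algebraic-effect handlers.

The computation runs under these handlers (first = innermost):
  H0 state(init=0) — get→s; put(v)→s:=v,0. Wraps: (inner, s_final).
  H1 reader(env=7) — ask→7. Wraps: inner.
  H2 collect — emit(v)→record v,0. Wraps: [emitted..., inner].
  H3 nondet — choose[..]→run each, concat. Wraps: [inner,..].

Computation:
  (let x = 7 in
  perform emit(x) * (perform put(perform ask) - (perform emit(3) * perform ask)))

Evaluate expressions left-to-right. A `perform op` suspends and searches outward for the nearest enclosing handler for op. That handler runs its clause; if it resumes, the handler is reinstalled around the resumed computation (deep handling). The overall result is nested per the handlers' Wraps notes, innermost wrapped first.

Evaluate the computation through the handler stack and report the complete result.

Answer: [[7, 3, (0, 7)]]

Working:
emit(7) @ H2 ⇒ out+=7
ask @ H1 ⇒ 7
put(7) @ H0 ⇒ s:=7
emit(3) @ H2 ⇒ out+=3
ask @ H1 ⇒ 7
H0 returns (0, 7)
H1 returns (0, 7)
H2 returns [7, 3, (0, 7)]
H3 returns [[7, 3, (0, 7)]]
= [[7, 3, (0, 7)]]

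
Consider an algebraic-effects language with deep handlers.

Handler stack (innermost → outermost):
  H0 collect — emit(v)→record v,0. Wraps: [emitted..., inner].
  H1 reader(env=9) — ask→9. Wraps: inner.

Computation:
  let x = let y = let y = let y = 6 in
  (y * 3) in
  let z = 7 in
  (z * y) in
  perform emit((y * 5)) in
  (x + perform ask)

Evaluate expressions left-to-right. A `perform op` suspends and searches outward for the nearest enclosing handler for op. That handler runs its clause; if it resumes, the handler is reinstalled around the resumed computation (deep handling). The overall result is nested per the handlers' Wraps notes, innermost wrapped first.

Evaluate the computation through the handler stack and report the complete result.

Answer: [630, 9]

Evaluation trace:
emit(630) @ H0 ⇒ out+=630
ask @ H1 ⇒ 9
H0 returns [630, 9]
H1 returns [630, 9]
= [630, 9]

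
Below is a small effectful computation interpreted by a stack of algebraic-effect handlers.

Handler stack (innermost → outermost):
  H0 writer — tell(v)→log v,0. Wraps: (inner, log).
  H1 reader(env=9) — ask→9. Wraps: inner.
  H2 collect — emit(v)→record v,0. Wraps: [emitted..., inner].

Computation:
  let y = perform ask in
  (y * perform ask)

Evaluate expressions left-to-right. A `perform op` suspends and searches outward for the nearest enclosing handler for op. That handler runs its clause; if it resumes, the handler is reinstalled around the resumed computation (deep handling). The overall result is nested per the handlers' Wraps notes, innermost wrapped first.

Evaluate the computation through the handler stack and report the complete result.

Evaluation trace:
ask @ H1 ⇒ 9
ask @ H1 ⇒ 9
H0 returns (81, ())
H1 returns (81, ())
H2 returns [(81, ())]
= [(81, ())]

Answer: [(81, ())]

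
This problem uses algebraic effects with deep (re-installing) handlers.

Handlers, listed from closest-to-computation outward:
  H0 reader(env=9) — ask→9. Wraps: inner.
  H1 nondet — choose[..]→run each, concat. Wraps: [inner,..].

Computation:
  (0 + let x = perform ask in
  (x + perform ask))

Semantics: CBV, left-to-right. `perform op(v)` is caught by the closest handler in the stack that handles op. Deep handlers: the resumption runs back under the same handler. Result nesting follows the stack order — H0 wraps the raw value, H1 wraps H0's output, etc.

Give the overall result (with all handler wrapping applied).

Working:
ask @ H0 ⇒ 9
ask @ H0 ⇒ 9
H0 returns 18
H1 returns [18]
= [18]

Answer: [18]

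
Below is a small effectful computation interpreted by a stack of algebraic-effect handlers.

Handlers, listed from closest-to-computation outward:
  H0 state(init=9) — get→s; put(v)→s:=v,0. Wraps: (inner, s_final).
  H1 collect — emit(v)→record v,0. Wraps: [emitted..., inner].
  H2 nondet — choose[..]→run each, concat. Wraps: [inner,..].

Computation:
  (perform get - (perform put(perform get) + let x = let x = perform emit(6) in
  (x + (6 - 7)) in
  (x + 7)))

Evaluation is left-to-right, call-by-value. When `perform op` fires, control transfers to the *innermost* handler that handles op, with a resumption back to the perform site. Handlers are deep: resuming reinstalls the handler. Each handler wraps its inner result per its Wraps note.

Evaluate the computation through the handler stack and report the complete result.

Answer: [[6, (3, 9)]]

Working:
get @ H0 ⇒ 9
get @ H0 ⇒ 9
put(9) @ H0 ⇒ s:=9
emit(6) @ H1 ⇒ out+=6
H0 returns (3, 9)
H1 returns [6, (3, 9)]
H2 returns [[6, (3, 9)]]
= [[6, (3, 9)]]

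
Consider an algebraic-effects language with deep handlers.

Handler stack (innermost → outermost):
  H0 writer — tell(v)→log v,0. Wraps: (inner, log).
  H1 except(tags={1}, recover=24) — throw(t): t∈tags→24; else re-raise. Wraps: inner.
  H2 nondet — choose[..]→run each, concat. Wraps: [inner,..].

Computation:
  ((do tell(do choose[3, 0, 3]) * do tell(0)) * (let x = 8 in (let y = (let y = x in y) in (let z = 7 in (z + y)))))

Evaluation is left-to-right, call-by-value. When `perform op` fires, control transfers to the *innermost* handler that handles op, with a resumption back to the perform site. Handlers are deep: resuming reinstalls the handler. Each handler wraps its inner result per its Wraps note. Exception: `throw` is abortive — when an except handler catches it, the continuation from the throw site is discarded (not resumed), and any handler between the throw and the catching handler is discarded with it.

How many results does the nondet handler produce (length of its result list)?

Evaluation trace:
choose[3, 0, 3] @ H2
  branch[0] choose=3:
    tell(3) @ H0 ⇒ log+=3
    tell(0) @ H0 ⇒ log+=0
    H0 returns (0, (3, 0))
    H1 returns (0, (3, 0))
    H2 returns [(0, (3, 0))]
  branch[1] choose=0:
    tell(0) @ H0 ⇒ log+=0
    tell(0) @ H0 ⇒ log+=0
    H0 returns (0, (0, 0))
    H1 returns (0, (0, 0))
    H2 returns [(0, (0, 0))]
  branch[2] choose=3:
    tell(3) @ H0 ⇒ log+=3
    tell(0) @ H0 ⇒ log+=0
    H0 returns (0, (3, 0))
    H1 returns (0, (3, 0))
    H2 returns [(0, (3, 0))]
= [(0, (3, 0)), (0, (0, 0)), (0, (3, 0))]

Answer: 3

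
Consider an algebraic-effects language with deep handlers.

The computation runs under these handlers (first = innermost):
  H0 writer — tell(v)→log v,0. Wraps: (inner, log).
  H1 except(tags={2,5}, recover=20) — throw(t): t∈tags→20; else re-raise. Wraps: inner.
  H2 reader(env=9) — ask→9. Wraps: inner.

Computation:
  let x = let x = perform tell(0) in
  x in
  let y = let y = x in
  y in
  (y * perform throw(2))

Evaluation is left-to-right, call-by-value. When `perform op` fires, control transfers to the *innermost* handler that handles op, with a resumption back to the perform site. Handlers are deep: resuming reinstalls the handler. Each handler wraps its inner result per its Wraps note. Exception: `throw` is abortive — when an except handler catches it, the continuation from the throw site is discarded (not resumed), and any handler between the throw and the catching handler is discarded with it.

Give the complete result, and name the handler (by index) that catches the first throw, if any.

Answer: 20 ; first throw caught by: H1

Step-by-step:
tell(0) @ H0 ⇒ log+=0
throw(2) @ H1 caught ⇒ 20
H2 returns 20
= 20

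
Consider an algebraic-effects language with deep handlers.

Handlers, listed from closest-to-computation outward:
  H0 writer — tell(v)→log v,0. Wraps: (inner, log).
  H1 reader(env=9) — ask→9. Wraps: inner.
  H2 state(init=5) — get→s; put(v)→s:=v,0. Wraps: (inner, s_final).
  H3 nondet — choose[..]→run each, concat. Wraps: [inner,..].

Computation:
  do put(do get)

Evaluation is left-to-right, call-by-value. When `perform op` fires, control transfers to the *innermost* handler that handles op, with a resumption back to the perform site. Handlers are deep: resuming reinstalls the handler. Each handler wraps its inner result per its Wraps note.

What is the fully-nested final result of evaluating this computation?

Working:
get @ H2 ⇒ 5
put(5) @ H2 ⇒ s:=5
H0 returns (0, ())
H1 returns (0, ())
H2 returns ((0, ()), 5)
H3 returns [((0, ()), 5)]
= [((0, ()), 5)]

Answer: [((0, ()), 5)]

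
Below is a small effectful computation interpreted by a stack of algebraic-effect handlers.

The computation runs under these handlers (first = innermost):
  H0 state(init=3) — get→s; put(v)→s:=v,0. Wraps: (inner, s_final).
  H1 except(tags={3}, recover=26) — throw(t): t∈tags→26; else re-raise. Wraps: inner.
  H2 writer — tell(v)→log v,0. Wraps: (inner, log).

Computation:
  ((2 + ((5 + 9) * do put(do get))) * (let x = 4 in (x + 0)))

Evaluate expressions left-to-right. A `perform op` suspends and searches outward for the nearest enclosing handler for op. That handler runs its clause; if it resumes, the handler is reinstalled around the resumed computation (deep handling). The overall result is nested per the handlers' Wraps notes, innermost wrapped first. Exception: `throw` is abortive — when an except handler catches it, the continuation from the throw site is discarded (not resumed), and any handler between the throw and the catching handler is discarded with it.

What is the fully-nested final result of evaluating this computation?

Evaluation trace:
get @ H0 ⇒ 3
put(3) @ H0 ⇒ s:=3
H0 returns (8, 3)
H1 returns (8, 3)
H2 returns ((8, 3), ())
= ((8, 3), ())

Answer: ((8, 3), ())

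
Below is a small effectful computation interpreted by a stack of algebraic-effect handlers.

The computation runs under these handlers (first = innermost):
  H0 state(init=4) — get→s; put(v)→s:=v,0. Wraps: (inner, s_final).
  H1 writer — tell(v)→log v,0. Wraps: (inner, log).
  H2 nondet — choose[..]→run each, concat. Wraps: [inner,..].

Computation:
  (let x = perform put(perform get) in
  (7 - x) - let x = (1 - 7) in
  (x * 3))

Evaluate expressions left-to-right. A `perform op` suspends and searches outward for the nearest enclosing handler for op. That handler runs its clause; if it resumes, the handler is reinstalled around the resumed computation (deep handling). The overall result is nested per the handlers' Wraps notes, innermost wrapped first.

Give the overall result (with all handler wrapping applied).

Working:
get @ H0 ⇒ 4
put(4) @ H0 ⇒ s:=4
H0 returns (25, 4)
H1 returns ((25, 4), ())
H2 returns [((25, 4), ())]
= [((25, 4), ())]

Answer: [((25, 4), ())]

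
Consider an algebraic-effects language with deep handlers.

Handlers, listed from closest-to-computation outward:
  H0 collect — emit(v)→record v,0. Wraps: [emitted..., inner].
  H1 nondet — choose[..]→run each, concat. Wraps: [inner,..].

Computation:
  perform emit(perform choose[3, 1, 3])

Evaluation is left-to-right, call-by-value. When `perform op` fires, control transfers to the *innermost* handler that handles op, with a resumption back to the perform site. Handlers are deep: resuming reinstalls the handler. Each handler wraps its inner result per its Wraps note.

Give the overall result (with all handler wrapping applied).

Step-by-step:
choose[3, 1, 3] @ H1
  branch[0] choose=3:
    emit(3) @ H0 ⇒ out+=3
    H0 returns [3, 0]
    H1 returns [[3, 0]]
  branch[1] choose=1:
    emit(1) @ H0 ⇒ out+=1
    H0 returns [1, 0]
    H1 returns [[1, 0]]
  branch[2] choose=3:
    emit(3) @ H0 ⇒ out+=3
    H0 returns [3, 0]
    H1 returns [[3, 0]]
= [[3, 0], [1, 0], [3, 0]]

Answer: [[3, 0], [1, 0], [3, 0]]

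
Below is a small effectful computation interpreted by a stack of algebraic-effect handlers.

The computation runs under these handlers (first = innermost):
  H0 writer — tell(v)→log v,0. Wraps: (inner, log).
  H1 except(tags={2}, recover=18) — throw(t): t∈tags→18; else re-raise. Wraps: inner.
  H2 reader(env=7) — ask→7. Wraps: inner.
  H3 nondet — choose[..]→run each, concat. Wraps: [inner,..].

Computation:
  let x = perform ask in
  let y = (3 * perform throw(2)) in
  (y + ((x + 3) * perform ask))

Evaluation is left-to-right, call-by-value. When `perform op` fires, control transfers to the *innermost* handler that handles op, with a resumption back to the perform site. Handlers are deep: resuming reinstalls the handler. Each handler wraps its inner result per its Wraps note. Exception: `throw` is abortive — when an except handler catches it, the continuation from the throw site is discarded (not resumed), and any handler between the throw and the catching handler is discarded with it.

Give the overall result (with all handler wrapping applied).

Evaluation trace:
ask @ H2 ⇒ 7
throw(2) @ H1 caught ⇒ 18
H2 returns 18
H3 returns [18]
= [18]

Answer: [18]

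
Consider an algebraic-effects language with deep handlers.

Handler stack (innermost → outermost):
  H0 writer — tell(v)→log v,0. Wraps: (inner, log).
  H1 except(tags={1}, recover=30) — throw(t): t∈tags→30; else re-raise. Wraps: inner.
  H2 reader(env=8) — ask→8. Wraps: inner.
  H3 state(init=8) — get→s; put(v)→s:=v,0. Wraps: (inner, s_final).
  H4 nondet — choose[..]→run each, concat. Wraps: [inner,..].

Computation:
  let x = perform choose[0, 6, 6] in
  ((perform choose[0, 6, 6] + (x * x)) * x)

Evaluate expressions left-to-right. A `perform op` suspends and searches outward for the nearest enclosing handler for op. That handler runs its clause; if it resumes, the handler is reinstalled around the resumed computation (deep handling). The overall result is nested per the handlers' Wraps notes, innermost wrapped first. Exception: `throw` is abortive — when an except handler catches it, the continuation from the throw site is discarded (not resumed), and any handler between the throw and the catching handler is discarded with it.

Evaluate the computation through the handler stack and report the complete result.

Answer: [((0, ()), 8), ((0, ()), 8), ((0, ()), 8), ((216, ()), 8), ((252, ()), 8), ((252, ()), 8), ((216, ()), 8), ((252, ()), 8), ((252, ()), 8)]

Working:
choose[0, 6, 6] @ H4
  branch[0] choose=0:
    choose[0, 6, 6] @ H4
      branch[0] choose=0:
        H0 returns (0, ())
        H1 returns (0, ())
        H2 returns (0, ())
        H3 returns ((0, ()), 8)
        H4 returns [((0, ()), 8)]
      branch[1] choose=6:
        H0 returns (0, ())
        H1 returns (0, ())
        H2 returns (0, ())
        H3 returns ((0, ()), 8)
        H4 returns [((0, ()), 8)]
      branch[2] choose=6:
        H0 returns (0, ())
        H1 returns (0, ())
        H2 returns (0, ())
        H3 returns ((0, ()), 8)
        H4 returns [((0, ()), 8)]
  branch[1] choose=6:
    choose[0, 6, 6] @ H4
      branch[0] choose=0:
        H0 returns (216, ())
        H1 returns (216, ())
        H2 returns (216, ())
        H3 returns ((216, ()), 8)
        H4 returns [((216, ()), 8)]
      branch[1] choose=6:
        H0 returns (252, ())
        H1 returns (252, ())
        H2 returns (252, ())
        H3 returns ((252, ()), 8)
        H4 returns [((252, ()), 8)]
      branch[2] choose=6:
        H0 returns (252, ())
        H1 returns (252, ())
        H2 returns (252, ())
        H3 returns ((252, ()), 8)
        H4 returns [((252, ()), 8)]
  branch[2] choose=6:
    choose[0, 6, 6] @ H4
      branch[0] choose=0:
        H0 returns (216, ())
        H1 returns (216, ())
        H2 returns (216, ())
        H3 returns ((216, ()), 8)
        H4 returns [((216, ()), 8)]
      branch[1] choose=6:
        H0 returns (252, ())
        H1 returns (252, ())
        H2 returns (252, ())
        H3 returns ((252, ()), 8)
        H4 returns [((252, ()), 8)]
      branch[2] choose=6:
        H0 returns (252, ())
        H1 returns (252, ())
        H2 returns (252, ())
        H3 returns ((252, ()), 8)
        H4 returns [((252, ()), 8)]
= [((0, ()), 8), ((0, ()), 8), ((0, ()), 8), ((216, ()), 8), ((252, ()), 8), ((252, ()), 8), ((216, ()), 8), ((252, ()), 8), ((252, ()), 8)]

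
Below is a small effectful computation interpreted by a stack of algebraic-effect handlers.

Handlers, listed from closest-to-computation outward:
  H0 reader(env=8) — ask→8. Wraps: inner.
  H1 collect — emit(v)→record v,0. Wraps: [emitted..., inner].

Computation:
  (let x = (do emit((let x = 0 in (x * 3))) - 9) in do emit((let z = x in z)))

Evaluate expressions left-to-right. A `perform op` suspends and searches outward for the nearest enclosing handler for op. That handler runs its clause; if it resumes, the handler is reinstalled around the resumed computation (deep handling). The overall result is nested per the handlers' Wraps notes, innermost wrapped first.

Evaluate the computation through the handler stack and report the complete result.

Answer: [0, -9, 0]

Working:
emit(0) @ H1 ⇒ out+=0
emit(-9) @ H1 ⇒ out+=-9
H0 returns 0
H1 returns [0, -9, 0]
= [0, -9, 0]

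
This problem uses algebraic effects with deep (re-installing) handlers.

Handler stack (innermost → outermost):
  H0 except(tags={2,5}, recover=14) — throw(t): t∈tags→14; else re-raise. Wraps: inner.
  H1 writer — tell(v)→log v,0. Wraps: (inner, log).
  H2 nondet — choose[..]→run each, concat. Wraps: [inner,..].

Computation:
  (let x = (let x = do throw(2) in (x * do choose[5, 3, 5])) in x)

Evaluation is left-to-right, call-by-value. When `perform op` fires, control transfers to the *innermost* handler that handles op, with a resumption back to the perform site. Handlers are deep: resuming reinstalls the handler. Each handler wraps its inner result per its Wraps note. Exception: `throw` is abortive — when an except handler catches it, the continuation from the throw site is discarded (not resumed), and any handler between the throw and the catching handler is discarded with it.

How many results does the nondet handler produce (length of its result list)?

Answer: 1

Step-by-step:
throw(2) @ H0 caught ⇒ 14
H1 returns (14, ())
H2 returns [(14, ())]
= [(14, ())]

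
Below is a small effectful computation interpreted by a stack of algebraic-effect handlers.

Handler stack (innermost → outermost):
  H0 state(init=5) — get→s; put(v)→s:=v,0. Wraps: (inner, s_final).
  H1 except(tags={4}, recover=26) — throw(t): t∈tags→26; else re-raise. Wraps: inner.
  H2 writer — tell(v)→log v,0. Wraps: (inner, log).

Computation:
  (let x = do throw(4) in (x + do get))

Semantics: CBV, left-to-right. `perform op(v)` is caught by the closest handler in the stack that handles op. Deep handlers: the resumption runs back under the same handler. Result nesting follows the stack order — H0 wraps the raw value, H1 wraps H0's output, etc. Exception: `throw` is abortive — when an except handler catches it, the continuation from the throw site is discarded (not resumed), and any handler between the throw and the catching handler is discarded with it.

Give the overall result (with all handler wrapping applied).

Answer: (26, ())

Working:
throw(4) @ H1 caught ⇒ 26
H2 returns (26, ())
= (26, ())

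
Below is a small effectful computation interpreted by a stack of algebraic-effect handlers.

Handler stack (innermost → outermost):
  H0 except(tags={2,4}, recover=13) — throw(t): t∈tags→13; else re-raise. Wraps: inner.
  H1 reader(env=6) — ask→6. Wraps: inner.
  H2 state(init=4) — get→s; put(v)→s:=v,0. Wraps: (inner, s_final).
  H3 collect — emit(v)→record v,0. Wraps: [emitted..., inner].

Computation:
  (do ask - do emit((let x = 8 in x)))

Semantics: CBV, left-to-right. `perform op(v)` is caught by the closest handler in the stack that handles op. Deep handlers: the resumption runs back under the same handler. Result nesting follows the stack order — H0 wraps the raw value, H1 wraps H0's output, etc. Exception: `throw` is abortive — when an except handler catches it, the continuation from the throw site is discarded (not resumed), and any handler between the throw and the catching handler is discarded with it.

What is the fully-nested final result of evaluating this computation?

Evaluation trace:
ask @ H1 ⇒ 6
emit(8) @ H3 ⇒ out+=8
H0 returns 6
H1 returns 6
H2 returns (6, 4)
H3 returns [8, (6, 4)]
= [8, (6, 4)]

Answer: [8, (6, 4)]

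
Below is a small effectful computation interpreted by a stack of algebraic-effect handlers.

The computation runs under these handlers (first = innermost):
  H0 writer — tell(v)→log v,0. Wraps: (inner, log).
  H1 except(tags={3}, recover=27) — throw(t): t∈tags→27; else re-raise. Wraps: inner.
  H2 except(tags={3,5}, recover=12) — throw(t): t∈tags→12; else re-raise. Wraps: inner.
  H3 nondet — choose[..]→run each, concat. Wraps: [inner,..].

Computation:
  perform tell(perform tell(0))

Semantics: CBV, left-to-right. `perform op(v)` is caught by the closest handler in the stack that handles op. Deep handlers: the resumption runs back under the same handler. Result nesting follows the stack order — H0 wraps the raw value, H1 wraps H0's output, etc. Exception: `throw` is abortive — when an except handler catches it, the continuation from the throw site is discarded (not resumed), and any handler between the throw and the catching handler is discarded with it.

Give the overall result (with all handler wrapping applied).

Working:
tell(0) @ H0 ⇒ log+=0
tell(0) @ H0 ⇒ log+=0
H0 returns (0, (0, 0))
H1 returns (0, (0, 0))
H2 returns (0, (0, 0))
H3 returns [(0, (0, 0))]
= [(0, (0, 0))]

Answer: [(0, (0, 0))]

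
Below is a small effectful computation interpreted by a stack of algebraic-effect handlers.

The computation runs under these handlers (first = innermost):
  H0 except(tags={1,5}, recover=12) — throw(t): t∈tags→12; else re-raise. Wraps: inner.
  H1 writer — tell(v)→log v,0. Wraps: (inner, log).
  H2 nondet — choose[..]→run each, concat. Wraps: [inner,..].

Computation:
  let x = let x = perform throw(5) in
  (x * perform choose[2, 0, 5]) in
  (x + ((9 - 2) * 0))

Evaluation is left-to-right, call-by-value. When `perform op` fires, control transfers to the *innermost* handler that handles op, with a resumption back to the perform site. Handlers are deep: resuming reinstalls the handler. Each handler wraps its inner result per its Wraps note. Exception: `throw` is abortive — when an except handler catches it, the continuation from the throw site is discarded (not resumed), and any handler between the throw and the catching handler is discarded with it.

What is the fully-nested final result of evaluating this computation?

Working:
throw(5) @ H0 caught ⇒ 12
H1 returns (12, ())
H2 returns [(12, ())]
= [(12, ())]

Answer: [(12, ())]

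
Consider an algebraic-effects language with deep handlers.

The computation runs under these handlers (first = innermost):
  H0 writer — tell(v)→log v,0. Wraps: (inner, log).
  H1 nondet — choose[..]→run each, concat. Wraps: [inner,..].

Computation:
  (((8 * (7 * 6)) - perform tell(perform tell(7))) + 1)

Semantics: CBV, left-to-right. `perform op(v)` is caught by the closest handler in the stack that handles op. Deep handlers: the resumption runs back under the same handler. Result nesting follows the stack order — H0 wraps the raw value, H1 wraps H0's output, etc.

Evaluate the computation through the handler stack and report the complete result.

Answer: [(337, (7, 0))]

Step-by-step:
tell(7) @ H0 ⇒ log+=7
tell(0) @ H0 ⇒ log+=0
H0 returns (337, (7, 0))
H1 returns [(337, (7, 0))]
= [(337, (7, 0))]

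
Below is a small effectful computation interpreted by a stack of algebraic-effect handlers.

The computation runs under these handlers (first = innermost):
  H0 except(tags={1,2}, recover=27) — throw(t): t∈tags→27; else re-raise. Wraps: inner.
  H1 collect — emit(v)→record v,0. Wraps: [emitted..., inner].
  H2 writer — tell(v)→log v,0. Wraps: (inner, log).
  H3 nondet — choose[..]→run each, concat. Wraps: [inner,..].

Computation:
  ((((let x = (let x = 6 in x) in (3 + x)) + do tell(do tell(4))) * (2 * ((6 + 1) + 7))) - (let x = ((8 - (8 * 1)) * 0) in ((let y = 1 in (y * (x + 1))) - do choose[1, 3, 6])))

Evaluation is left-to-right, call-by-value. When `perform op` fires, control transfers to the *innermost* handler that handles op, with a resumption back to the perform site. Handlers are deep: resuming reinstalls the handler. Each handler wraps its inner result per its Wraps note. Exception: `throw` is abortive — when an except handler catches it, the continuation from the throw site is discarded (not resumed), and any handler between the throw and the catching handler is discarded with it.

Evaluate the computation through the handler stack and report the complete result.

Working:
tell(4) @ H2 ⇒ log+=4
tell(0) @ H2 ⇒ log+=0
choose[1, 3, 6] @ H3
  branch[0] choose=1:
    H0 returns 252
    H1 returns [252]
    H2 returns ([252], (4, 0))
    H3 returns [([252], (4, 0))]
  branch[1] choose=3:
    H0 returns 254
    H1 returns [254]
    H2 returns ([254], (4, 0))
    H3 returns [([254], (4, 0))]
  branch[2] choose=6:
    H0 returns 257
    H1 returns [257]
    H2 returns ([257], (4, 0))
    H3 returns [([257], (4, 0))]
= [([252], (4, 0)), ([254], (4, 0)), ([257], (4, 0))]

Answer: [([252], (4, 0)), ([254], (4, 0)), ([257], (4, 0))]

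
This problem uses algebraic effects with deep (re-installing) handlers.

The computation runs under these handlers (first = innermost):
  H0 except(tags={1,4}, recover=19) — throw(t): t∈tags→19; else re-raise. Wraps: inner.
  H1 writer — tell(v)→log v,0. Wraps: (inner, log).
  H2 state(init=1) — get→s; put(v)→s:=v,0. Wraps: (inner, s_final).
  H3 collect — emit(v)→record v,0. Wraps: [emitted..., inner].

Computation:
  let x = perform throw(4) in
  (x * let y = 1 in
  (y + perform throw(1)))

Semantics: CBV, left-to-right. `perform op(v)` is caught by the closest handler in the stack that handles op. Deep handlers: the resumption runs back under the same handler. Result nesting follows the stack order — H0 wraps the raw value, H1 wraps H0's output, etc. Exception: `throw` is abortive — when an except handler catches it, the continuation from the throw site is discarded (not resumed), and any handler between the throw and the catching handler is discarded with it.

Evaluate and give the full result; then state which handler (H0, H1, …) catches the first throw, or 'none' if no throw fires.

Evaluation trace:
throw(4) @ H0 caught ⇒ 19
H1 returns (19, ())
H2 returns ((19, ()), 1)
H3 returns [((19, ()), 1)]
= [((19, ()), 1)]

Answer: [((19, ()), 1)] ; first throw caught by: H0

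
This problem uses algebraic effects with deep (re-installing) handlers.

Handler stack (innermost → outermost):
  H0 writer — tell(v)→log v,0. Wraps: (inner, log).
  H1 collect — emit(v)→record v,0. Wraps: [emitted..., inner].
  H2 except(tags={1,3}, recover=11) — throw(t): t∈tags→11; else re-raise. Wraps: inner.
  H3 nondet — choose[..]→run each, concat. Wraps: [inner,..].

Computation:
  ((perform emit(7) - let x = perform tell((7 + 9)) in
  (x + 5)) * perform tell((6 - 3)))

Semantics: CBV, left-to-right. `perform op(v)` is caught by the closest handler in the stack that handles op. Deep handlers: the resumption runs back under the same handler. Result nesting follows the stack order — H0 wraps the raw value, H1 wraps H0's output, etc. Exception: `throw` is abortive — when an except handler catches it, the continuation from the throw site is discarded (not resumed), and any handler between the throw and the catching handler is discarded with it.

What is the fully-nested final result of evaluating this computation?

Answer: [[7, (0, (16, 3))]]

Step-by-step:
emit(7) @ H1 ⇒ out+=7
tell(16) @ H0 ⇒ log+=16
tell(3) @ H0 ⇒ log+=3
H0 returns (0, (16, 3))
H1 returns [7, (0, (16, 3))]
H2 returns [7, (0, (16, 3))]
H3 returns [[7, (0, (16, 3))]]
= [[7, (0, (16, 3))]]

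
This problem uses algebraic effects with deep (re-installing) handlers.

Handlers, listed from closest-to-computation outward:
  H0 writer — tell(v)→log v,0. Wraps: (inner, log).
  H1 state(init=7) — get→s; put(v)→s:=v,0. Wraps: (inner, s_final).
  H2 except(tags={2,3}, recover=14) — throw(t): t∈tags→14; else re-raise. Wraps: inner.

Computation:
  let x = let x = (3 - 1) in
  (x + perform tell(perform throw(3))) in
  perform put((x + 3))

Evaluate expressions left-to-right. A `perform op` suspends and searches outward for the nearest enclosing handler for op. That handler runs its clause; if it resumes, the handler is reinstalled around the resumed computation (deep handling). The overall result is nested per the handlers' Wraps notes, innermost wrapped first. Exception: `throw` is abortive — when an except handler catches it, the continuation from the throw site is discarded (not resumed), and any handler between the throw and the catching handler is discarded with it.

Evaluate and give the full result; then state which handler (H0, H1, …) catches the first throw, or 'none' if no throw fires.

Step-by-step:
throw(3) @ H2 caught ⇒ 14
= 14

Answer: 14 ; first throw caught by: H2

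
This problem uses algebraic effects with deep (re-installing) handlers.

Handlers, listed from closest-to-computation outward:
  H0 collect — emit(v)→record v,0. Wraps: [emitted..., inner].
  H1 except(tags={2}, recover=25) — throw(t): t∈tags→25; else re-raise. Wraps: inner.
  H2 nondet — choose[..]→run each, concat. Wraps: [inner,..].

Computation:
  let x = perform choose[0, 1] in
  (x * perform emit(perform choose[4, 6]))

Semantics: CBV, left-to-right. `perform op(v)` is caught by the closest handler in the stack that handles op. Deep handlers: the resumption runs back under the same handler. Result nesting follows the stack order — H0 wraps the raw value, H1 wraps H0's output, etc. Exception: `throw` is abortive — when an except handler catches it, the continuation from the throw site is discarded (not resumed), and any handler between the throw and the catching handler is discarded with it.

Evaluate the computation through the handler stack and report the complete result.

Answer: [[4, 0], [6, 0], [4, 0], [6, 0]]

Evaluation trace:
choose[0, 1] @ H2
  branch[0] choose=0:
    choose[4, 6] @ H2
      branch[0] choose=4:
        emit(4) @ H0 ⇒ out+=4
        H0 returns [4, 0]
        H1 returns [4, 0]
        H2 returns [[4, 0]]
      branch[1] choose=6:
        emit(6) @ H0 ⇒ out+=6
        H0 returns [6, 0]
        H1 returns [6, 0]
        H2 returns [[6, 0]]
  branch[1] choose=1:
    choose[4, 6] @ H2
      branch[0] choose=4:
        emit(4) @ H0 ⇒ out+=4
        H0 returns [4, 0]
        H1 returns [4, 0]
        H2 returns [[4, 0]]
      branch[1] choose=6:
        emit(6) @ H0 ⇒ out+=6
        H0 returns [6, 0]
        H1 returns [6, 0]
        H2 returns [[6, 0]]
= [[4, 0], [6, 0], [4, 0], [6, 0]]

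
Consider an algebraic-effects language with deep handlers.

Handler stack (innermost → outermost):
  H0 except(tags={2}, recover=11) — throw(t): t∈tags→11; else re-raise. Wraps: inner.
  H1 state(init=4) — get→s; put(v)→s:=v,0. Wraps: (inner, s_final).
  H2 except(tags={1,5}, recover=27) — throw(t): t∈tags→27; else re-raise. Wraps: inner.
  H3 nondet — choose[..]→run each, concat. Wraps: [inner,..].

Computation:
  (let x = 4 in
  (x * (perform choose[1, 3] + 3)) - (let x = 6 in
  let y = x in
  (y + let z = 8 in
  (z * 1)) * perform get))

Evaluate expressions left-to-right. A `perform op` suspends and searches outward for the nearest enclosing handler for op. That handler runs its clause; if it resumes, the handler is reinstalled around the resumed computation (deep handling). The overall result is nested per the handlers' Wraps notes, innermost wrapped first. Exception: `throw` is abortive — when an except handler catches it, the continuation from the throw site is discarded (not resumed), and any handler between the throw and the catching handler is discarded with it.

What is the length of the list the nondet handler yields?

Working:
choose[1, 3] @ H3
  branch[0] choose=1:
    get @ H1 ⇒ 4
    H0 returns -40
    H1 returns (-40, 4)
    H2 returns (-40, 4)
    H3 returns [(-40, 4)]
  branch[1] choose=3:
    get @ H1 ⇒ 4
    H0 returns -32
    H1 returns (-32, 4)
    H2 returns (-32, 4)
    H3 returns [(-32, 4)]
= [(-40, 4), (-32, 4)]

Answer: 2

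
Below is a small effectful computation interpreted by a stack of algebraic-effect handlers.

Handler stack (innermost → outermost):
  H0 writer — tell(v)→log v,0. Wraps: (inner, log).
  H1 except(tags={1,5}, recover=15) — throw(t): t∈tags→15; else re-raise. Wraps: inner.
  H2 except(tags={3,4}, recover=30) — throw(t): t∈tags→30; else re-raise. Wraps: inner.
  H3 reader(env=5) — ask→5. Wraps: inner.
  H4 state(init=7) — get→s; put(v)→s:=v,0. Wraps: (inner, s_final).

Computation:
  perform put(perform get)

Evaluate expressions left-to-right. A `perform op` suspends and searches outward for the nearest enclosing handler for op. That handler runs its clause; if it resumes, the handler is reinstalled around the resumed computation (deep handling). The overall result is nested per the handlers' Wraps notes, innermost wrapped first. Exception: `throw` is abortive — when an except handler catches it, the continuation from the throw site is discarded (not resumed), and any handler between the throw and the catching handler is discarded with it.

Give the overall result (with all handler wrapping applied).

Answer: ((0, ()), 7)

Step-by-step:
get @ H4 ⇒ 7
put(7) @ H4 ⇒ s:=7
H0 returns (0, ())
H1 returns (0, ())
H2 returns (0, ())
H3 returns (0, ())
H4 returns ((0, ()), 7)
= ((0, ()), 7)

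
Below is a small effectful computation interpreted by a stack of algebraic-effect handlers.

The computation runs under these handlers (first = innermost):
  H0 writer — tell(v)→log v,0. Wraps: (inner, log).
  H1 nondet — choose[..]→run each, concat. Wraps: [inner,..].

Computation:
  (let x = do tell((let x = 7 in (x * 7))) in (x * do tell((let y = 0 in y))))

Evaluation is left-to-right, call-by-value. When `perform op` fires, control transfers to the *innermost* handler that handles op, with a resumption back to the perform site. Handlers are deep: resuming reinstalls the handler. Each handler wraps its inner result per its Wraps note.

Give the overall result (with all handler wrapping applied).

Evaluation trace:
tell(49) @ H0 ⇒ log+=49
tell(0) @ H0 ⇒ log+=0
H0 returns (0, (49, 0))
H1 returns [(0, (49, 0))]
= [(0, (49, 0))]

Answer: [(0, (49, 0))]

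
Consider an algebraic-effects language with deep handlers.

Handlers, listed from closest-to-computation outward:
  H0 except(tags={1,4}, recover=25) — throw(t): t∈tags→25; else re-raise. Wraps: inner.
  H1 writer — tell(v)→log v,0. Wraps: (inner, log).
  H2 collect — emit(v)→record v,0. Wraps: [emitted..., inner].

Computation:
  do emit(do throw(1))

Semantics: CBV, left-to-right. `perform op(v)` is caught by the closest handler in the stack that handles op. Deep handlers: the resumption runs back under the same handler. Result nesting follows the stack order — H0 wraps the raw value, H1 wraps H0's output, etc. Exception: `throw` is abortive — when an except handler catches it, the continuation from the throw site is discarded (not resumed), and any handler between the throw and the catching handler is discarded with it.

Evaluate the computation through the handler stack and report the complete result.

Answer: [(25, ())]

Step-by-step:
throw(1) @ H0 caught ⇒ 25
H1 returns (25, ())
H2 returns [(25, ())]
= [(25, ())]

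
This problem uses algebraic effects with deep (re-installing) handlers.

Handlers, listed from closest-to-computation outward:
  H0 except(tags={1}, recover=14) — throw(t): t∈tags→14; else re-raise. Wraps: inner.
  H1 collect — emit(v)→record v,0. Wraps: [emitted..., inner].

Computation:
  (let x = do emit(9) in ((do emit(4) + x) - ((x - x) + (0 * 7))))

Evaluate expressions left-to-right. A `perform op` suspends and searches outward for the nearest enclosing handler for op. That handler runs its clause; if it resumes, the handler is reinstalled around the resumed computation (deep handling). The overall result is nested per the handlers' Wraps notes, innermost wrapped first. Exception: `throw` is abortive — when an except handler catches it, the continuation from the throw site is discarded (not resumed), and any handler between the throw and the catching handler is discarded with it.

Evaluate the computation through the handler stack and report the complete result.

Answer: [9, 4, 0]

Working:
emit(9) @ H1 ⇒ out+=9
emit(4) @ H1 ⇒ out+=4
H0 returns 0
H1 returns [9, 4, 0]
= [9, 4, 0]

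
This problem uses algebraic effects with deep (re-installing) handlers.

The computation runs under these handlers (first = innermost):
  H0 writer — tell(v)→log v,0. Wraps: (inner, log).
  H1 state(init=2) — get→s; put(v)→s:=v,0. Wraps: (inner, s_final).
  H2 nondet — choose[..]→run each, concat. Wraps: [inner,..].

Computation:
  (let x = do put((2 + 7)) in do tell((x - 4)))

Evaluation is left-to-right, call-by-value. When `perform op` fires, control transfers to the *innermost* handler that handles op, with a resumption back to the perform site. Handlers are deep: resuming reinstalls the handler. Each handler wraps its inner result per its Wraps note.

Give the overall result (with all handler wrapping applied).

Working:
put(9) @ H1 ⇒ s:=9
tell(-4) @ H0 ⇒ log+=-4
H0 returns (0, (-4))
H1 returns ((0, (-4)), 9)
H2 returns [((0, (-4)), 9)]
= [((0, (-4)), 9)]

Answer: [((0, (-4)), 9)]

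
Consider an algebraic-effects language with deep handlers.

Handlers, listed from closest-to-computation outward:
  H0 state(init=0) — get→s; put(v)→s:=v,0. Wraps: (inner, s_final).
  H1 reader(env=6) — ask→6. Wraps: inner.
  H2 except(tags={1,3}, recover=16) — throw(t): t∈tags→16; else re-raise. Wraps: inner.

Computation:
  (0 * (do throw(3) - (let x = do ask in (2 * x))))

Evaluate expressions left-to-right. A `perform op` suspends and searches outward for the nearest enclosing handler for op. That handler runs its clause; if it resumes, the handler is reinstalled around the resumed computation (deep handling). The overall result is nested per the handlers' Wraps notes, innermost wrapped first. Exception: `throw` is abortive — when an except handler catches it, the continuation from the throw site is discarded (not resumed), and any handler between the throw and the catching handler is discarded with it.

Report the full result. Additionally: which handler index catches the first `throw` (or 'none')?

Evaluation trace:
throw(3) @ H2 caught ⇒ 16
= 16

Answer: 16 ; first throw caught by: H2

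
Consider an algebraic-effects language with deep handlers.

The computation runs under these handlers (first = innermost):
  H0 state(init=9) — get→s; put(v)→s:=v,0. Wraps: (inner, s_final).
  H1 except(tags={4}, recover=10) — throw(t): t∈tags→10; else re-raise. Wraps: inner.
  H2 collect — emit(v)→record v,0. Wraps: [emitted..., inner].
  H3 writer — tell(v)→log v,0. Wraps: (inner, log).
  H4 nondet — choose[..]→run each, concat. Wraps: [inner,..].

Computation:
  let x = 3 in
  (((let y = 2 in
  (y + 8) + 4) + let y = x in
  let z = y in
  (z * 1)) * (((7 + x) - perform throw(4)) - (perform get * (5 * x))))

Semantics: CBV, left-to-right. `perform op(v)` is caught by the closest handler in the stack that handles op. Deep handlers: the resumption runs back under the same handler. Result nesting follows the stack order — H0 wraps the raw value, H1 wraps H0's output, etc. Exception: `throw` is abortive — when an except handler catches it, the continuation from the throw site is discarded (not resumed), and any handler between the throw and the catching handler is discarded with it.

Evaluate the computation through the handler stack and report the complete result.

Working:
throw(4) @ H1 caught ⇒ 10
H2 returns [10]
H3 returns ([10], ())
H4 returns [([10], ())]
= [([10], ())]

Answer: [([10], ())]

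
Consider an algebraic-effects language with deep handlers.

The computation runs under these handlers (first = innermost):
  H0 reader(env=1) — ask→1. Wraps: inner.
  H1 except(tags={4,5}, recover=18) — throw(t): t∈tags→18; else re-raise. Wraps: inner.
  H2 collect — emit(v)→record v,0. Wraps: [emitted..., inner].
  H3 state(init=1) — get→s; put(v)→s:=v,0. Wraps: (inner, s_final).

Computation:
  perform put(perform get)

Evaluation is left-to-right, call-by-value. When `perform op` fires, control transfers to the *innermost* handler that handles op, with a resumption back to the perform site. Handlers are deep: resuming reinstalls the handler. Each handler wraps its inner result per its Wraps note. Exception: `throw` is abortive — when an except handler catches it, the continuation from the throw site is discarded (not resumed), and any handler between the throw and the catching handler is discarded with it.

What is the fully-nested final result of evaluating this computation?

Working:
get @ H3 ⇒ 1
put(1) @ H3 ⇒ s:=1
H0 returns 0
H1 returns 0
H2 returns [0]
H3 returns ([0], 1)
= ([0], 1)

Answer: ([0], 1)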